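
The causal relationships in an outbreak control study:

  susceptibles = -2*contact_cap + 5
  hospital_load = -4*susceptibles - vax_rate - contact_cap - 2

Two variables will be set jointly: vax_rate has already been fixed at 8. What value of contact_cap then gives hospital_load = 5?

With vax_rate held at 8:
Substituting into the hospital_load equation gives hospital_load = 7*contact_cap - 30.
Solve 7*contact_cap - 30 = 5: contact_cap = (5 + 30) / 7 = 5.

contact_cap = 5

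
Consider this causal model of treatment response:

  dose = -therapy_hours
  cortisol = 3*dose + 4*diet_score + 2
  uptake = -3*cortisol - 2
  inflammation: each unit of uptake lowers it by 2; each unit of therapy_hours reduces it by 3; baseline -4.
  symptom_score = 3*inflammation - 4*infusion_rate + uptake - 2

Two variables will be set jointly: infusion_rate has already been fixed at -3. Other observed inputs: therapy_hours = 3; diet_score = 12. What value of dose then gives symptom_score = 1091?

With infusion_rate held at -3:
Intervening on dose fixes its value directly, overriding its dependence on therapy_hours.
Substituting into the cortisol equation gives cortisol = 3*dose + 50.
Substituting into the uptake equation gives uptake = -9*dose - 152.
So inflammation = 18*dose + 291.
Substituting into the symptom_score equation gives symptom_score = 45*dose + 731.
Solve 45*dose + 731 = 1091: dose = (1091 - 731) / 45 = 8.

dose = 8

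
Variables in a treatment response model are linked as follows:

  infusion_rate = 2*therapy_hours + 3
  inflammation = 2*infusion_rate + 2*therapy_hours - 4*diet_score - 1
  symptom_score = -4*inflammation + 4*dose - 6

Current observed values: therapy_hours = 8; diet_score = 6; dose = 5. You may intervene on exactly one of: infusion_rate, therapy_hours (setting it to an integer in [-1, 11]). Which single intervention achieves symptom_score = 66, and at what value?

Intervening on infusion_rate: symptom_score = -8*infusion_rate + 50. Reaching 66 requires infusion_rate = -2, outside [-1, 11].
Intervening on therapy_hours: with other inputs at their observed values, symptom_score = -24*therapy_hours + 90. Solving for 66 gives therapy_hours = 1, within [-1, 11].

set therapy_hours = 1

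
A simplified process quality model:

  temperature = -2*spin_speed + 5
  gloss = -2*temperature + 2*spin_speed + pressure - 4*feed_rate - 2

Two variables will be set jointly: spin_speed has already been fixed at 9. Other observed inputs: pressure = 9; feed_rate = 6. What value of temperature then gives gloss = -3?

With spin_speed held at 9:
Intervening on temperature fixes its value directly, overriding its dependence on spin_speed.
Substituting into the gloss equation gives gloss = -2*temperature + 1.
Solve -2*temperature + 1 = -3: temperature = (-3 - 1) / -2 = 2.

temperature = 2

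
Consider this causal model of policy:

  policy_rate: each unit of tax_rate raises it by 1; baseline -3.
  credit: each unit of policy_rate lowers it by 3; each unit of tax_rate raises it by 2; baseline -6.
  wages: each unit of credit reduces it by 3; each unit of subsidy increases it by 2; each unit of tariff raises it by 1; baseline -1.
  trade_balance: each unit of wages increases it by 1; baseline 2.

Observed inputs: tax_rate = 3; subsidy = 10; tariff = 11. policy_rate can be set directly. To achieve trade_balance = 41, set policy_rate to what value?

Intervening on policy_rate fixes its value directly, overriding its dependence on tax_rate.
Substituting into the credit equation gives credit = -3*policy_rate.
Substituting into the wages equation gives wages = 9*policy_rate + 30.
Substituting into the trade_balance equation gives trade_balance = 9*policy_rate + 32.
Solve 9*policy_rate + 32 = 41: policy_rate = (41 - 32) / 9 = 1.

policy_rate = 1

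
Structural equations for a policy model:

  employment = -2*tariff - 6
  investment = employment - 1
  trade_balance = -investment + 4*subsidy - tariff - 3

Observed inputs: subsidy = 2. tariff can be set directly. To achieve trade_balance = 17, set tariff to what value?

tariff = 5

Substituting into the investment equation gives investment = -2*tariff - 7.
trade_balance becomes tariff + 12.
Solve tariff + 12 = 17: tariff = (17 - 12) / 1 = 5.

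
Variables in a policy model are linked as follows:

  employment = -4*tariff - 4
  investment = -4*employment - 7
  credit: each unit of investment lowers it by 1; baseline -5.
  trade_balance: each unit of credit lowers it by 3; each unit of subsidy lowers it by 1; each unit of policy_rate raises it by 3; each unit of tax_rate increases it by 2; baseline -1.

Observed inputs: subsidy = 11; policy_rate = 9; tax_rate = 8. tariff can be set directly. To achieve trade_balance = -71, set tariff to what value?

Substituting into the investment equation gives investment = 16*tariff + 9.
Substituting into the credit equation gives credit = -16*tariff - 14.
Substituting into the trade_balance equation gives trade_balance = 48*tariff + 73.
Solve 48*tariff + 73 = -71: tariff = (-71 - 73) / 48 = -3.

tariff = -3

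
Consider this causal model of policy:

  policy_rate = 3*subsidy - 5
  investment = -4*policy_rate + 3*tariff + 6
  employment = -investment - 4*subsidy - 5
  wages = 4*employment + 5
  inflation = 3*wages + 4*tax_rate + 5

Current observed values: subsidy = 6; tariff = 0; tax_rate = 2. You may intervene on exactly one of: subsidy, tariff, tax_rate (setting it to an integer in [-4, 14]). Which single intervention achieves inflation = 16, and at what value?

Intervening on subsidy: inflation = 96*subsidy - 344. Reaching 16 requires subsidy = 15/4, not an integer.
Intervening on tariff: with other inputs at their observed values, inflation = -36*tariff + 232. Solving for 16 gives tariff = 6, within [-4, 14].
Intervening on tax_rate: inflation = 4*tax_rate + 224. Reaching 16 requires tax_rate = -52, outside [-4, 14].

set tariff = 6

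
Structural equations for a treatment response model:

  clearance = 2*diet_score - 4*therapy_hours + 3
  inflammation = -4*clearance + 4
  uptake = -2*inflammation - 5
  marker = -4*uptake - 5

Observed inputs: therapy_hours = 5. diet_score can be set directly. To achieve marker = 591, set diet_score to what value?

Substituting into the clearance equation gives clearance = 2*diet_score - 17.
Substituting into the inflammation equation gives inflammation = -8*diet_score + 72.
Substituting into the uptake equation gives uptake = 16*diet_score - 149.
This gives marker = -64*diet_score + 591.
Solve -64*diet_score + 591 = 591: diet_score = (591 - 591) / -64 = 0.

diet_score = 0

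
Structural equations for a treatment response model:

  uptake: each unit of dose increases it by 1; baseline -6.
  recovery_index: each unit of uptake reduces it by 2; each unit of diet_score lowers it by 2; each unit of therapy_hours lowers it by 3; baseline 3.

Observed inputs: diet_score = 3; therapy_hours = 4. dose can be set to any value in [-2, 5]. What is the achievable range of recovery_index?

-13 to 1

Substituting into the recovery_index equation gives recovery_index = -2*dose - 3.
Linear in dose, so extremes are at the endpoints: dose = -2 gives recovery_index = 1; dose = 5 gives recovery_index = -13.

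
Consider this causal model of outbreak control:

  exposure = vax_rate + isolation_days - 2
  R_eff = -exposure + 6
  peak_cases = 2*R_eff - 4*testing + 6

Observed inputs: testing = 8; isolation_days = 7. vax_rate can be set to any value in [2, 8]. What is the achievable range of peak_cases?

Substituting into the exposure equation gives exposure = vax_rate + 5.
So R_eff = -vax_rate + 1.
Substituting into the peak_cases equation gives peak_cases = -2*vax_rate - 24.
Linear in vax_rate, so extremes are at the endpoints: vax_rate = 2 gives peak_cases = -28; vax_rate = 8 gives peak_cases = -40.

-40 to -28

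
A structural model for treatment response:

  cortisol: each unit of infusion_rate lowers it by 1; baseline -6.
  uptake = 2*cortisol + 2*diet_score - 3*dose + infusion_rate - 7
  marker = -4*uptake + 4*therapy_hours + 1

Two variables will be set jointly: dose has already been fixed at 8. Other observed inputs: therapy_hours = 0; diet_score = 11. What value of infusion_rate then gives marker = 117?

With dose held at 8:
Substituting into the uptake equation gives uptake = -infusion_rate - 21.
This gives marker = 4*infusion_rate + 85.
Solve 4*infusion_rate + 85 = 117: infusion_rate = (117 - 85) / 4 = 8.

infusion_rate = 8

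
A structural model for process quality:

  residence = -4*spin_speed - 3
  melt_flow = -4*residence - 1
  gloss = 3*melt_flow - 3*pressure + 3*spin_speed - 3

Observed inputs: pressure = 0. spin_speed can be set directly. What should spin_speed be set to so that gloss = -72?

spin_speed = -2

Substituting into the melt_flow equation gives melt_flow = 16*spin_speed + 11.
Substituting into the gloss equation gives gloss = 51*spin_speed + 30.
Solve 51*spin_speed + 30 = -72: spin_speed = (-72 - 30) / 51 = -2.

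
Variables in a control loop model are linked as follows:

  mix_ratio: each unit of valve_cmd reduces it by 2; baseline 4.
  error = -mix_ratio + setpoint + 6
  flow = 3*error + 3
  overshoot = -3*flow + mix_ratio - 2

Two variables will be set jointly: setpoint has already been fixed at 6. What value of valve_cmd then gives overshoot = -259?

With setpoint held at 6:
Substituting into the error equation gives error = 2*valve_cmd + 8.
Substituting into the flow equation gives flow = 6*valve_cmd + 27.
So overshoot = -20*valve_cmd - 79.
Solve -20*valve_cmd - 79 = -259: valve_cmd = (-259 + 79) / -20 = 9.

valve_cmd = 9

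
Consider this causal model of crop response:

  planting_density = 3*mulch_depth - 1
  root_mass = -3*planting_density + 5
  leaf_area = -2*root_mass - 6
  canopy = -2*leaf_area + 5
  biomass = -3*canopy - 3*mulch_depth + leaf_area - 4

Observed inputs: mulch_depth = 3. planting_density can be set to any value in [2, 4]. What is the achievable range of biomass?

-56 to 28

Intervening on planting_density fixes its value directly, overriding its dependence on mulch_depth.
Substituting into the leaf_area equation gives leaf_area = 6*planting_density - 16.
Substituting into the canopy equation gives canopy = -12*planting_density + 37.
Substituting into the biomass equation gives biomass = 42*planting_density - 140.
Linear in planting_density, so extremes are at the endpoints: planting_density = 2 gives biomass = -56; planting_density = 4 gives biomass = 28.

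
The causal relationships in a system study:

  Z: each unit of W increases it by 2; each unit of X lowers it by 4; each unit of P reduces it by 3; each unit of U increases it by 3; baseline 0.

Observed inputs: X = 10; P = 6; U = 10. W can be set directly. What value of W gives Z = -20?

Substituting into the Z equation gives Z = 2*W - 28.
Solve 2*W - 28 = -20: W = (-20 + 28) / 2 = 4.

W = 4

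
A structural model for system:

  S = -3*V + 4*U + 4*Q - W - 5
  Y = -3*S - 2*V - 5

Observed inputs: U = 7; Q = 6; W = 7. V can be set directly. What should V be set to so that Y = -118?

V = 1

Substituting into the S equation gives S = -3*V + 40.
Y becomes 7*V - 125.
Solve 7*V - 125 = -118: V = (-118 + 125) / 7 = 1.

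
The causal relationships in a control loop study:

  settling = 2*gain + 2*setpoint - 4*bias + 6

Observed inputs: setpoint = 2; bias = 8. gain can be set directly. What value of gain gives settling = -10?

gain = 6

Substituting into the settling equation gives settling = 2*gain - 22.
Solve 2*gain - 22 = -10: gain = (-10 + 22) / 2 = 6.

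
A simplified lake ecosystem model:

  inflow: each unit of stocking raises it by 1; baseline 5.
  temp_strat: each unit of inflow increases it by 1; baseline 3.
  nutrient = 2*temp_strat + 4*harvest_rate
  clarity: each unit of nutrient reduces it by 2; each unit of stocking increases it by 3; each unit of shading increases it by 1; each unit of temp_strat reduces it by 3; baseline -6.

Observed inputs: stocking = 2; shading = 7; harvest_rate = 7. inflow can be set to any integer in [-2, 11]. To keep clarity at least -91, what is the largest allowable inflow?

Intervening on inflow fixes its value directly, overriding its dependence on stocking.
Substituting into the nutrient equation gives nutrient = 2*inflow + 34.
This gives clarity = -7*inflow - 70.
Require -7*inflow - 70 ≥ -91, so inflow ≤ 3.
The largest integer in [-2, 11] satisfying this is 3.

inflow = 3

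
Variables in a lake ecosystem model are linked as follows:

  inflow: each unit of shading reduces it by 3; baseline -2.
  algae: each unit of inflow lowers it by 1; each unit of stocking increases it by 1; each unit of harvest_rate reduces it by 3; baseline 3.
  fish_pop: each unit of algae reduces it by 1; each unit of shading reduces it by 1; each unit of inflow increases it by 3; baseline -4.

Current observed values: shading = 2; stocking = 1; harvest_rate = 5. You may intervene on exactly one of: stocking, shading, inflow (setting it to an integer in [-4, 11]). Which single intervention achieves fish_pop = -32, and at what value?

Intervening on stocking: with other inputs at their observed values, fish_pop = -stocking - 26. Solving for -32 gives stocking = 6, within [-4, 11].
Intervening on shading: fish_pop = -13*shading - 1. Reaching -32 requires shading = 31/13, not an integer.
Intervening on inflow: fish_pop = 4*inflow + 5. Reaching -32 requires inflow = -37/4, not an integer.

set stocking = 6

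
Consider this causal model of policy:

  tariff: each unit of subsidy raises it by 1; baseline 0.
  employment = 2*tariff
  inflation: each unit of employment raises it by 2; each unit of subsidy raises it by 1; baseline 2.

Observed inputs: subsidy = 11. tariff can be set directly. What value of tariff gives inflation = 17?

Intervening on tariff fixes its value directly, overriding its dependence on subsidy.
Substituting into the inflation equation gives inflation = 4*tariff + 13.
Solve 4*tariff + 13 = 17: tariff = (17 - 13) / 4 = 1.

tariff = 1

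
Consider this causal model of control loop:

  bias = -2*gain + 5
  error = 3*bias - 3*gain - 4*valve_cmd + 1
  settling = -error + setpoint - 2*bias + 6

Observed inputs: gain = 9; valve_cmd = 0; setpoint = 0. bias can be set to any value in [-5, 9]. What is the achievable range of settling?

-13 to 57

Intervening on bias fixes its value directly, overriding its dependence on gain.
Substituting into the error equation gives error = 3*bias - 26.
settling becomes -5*bias + 32.
Linear in bias, so extremes are at the endpoints: bias = -5 gives settling = 57; bias = 9 gives settling = -13.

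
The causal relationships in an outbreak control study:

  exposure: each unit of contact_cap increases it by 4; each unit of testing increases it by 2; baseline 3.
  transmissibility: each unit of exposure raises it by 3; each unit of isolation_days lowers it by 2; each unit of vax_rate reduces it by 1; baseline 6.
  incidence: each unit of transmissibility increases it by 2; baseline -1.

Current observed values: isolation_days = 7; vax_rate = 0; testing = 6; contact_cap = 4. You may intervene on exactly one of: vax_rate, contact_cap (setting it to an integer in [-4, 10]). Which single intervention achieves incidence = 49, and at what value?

set contact_cap = -1

Intervening on vax_rate: incidence = -2*vax_rate + 169. Reaching 49 requires vax_rate = 60, outside [-4, 10].
Intervening on contact_cap: with other inputs at their observed values, incidence = 24*contact_cap + 73. Solving for 49 gives contact_cap = -1, within [-4, 10].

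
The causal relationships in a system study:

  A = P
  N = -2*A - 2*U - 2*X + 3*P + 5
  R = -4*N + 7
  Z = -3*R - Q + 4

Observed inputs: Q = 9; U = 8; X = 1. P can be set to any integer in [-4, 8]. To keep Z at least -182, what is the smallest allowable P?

Substituting into the N equation gives N = P - 13.
R becomes -4*P + 59.
This gives Z = 12*P - 182.
Require 12*P - 182 ≥ -182, so P ≥ 0.
The smallest integer in [-4, 8] satisfying this is 0.

P = 0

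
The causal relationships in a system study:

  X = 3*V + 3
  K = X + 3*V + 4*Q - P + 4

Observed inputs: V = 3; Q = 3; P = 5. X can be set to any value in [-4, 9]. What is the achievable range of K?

16 to 29

Intervening on X fixes its value directly, overriding its dependence on V.
Substituting into the K equation gives K = X + 20.
Linear in X, so extremes are at the endpoints: X = -4 gives K = 16; X = 9 gives K = 29.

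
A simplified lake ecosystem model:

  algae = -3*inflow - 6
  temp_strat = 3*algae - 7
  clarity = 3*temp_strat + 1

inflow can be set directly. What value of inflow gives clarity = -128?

inflow = 2

Substituting into the temp_strat equation gives temp_strat = -9*inflow - 25.
Substituting into the clarity equation gives clarity = -27*inflow - 74.
Solve -27*inflow - 74 = -128: inflow = (-128 + 74) / -27 = 2.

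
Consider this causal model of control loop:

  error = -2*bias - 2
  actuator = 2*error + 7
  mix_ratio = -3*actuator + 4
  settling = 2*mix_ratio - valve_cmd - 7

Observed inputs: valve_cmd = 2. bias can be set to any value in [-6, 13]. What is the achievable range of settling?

Substituting into the actuator equation gives actuator = -4*bias + 3.
This gives mix_ratio = 12*bias - 5.
This gives settling = 24*bias - 19.
Linear in bias, so extremes are at the endpoints: bias = -6 gives settling = -163; bias = 13 gives settling = 293.

-163 to 293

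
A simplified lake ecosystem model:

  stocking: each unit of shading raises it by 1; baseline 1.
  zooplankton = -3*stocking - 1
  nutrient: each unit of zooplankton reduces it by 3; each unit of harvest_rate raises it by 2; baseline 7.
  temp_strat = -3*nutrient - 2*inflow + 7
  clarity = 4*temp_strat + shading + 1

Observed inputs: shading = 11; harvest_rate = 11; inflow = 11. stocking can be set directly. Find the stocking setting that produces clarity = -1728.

Intervening on stocking fixes its value directly, overriding its dependence on shading.
Substituting into the nutrient equation gives nutrient = 9*stocking + 32.
Substituting into the temp_strat equation gives temp_strat = -27*stocking - 111.
Substituting into the clarity equation gives clarity = -108*stocking - 432.
Solve -108*stocking - 432 = -1728: stocking = (-1728 + 432) / -108 = 12.

stocking = 12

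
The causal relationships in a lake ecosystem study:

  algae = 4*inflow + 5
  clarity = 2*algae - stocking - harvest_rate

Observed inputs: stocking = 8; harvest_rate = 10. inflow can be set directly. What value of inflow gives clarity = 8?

inflow = 2

Substituting into the clarity equation gives clarity = 8*inflow - 8.
Solve 8*inflow - 8 = 8: inflow = (8 + 8) / 8 = 2.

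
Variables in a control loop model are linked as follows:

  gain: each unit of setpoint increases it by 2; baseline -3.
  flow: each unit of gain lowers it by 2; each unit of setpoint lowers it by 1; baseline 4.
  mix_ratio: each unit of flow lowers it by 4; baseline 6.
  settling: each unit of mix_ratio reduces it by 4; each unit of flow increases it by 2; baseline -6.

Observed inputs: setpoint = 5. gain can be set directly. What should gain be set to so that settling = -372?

gain = 9

Intervening on gain fixes its value directly, overriding its dependence on setpoint.
Substituting into the flow equation gives flow = -2*gain - 1.
Substituting into the mix_ratio equation gives mix_ratio = 8*gain + 10.
Substituting into the settling equation gives settling = -36*gain - 48.
Solve -36*gain - 48 = -372: gain = (-372 + 48) / -36 = 9.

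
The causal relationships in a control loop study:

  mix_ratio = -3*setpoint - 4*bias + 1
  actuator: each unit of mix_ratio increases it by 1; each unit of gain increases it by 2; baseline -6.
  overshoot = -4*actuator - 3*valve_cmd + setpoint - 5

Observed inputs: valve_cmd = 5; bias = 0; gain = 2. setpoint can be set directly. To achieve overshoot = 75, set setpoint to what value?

setpoint = 7

Substituting into the mix_ratio equation gives mix_ratio = -3*setpoint + 1.
So actuator = -3*setpoint - 1.
Substituting into the overshoot equation gives overshoot = 13*setpoint - 16.
Solve 13*setpoint - 16 = 75: setpoint = (75 + 16) / 13 = 7.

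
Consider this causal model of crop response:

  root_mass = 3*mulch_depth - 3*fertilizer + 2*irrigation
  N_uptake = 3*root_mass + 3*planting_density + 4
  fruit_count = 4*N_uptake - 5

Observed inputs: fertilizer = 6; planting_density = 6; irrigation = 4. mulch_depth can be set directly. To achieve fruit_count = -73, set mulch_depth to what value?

mulch_depth = -1

Substituting into the root_mass equation gives root_mass = 3*mulch_depth - 10.
This gives N_uptake = 9*mulch_depth - 8.
This gives fruit_count = 36*mulch_depth - 37.
Solve 36*mulch_depth - 37 = -73: mulch_depth = (-73 + 37) / 36 = -1.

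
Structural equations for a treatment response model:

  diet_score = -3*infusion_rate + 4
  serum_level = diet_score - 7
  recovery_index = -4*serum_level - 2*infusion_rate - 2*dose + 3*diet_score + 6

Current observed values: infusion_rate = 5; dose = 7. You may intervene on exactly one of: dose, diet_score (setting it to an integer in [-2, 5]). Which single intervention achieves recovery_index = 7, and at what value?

Intervening on dose: recovery_index = -2*dose + 35. Reaching 7 requires dose = 14, outside [-2, 5].
Intervening on diet_score: with other inputs at their observed values, recovery_index = -diet_score + 10. Solving for 7 gives diet_score = 3, within [-2, 5].

set diet_score = 3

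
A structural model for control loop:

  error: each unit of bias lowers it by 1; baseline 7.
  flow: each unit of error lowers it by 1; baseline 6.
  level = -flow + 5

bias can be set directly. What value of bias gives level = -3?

bias = 9

Substituting into the flow equation gives flow = bias - 1.
Substituting into the level equation gives level = -bias + 6.
Solve -bias + 6 = -3: bias = (-3 - 6) / -1 = 9.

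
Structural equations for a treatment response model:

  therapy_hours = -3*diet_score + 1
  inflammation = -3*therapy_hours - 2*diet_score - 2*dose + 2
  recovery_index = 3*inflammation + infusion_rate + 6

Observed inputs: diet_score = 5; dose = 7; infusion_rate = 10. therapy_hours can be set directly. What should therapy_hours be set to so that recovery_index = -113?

therapy_hours = 7

Intervening on therapy_hours fixes its value directly, overriding its dependence on diet_score.
Substituting into the inflammation equation gives inflammation = -3*therapy_hours - 22.
recovery_index becomes -9*therapy_hours - 50.
Solve -9*therapy_hours - 50 = -113: therapy_hours = (-113 + 50) / -9 = 7.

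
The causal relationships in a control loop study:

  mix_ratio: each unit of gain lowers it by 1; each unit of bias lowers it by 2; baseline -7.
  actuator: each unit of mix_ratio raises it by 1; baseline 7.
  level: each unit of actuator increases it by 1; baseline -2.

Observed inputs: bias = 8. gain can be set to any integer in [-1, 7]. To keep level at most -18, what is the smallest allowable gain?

Substituting into the mix_ratio equation gives mix_ratio = -gain - 23.
Substituting into the actuator equation gives actuator = -gain - 16.
Substituting into the level equation gives level = -gain - 18.
Require -gain - 18 ≤ -18, so gain ≥ 0.
The smallest integer in [-1, 7] satisfying this is 0.

gain = 0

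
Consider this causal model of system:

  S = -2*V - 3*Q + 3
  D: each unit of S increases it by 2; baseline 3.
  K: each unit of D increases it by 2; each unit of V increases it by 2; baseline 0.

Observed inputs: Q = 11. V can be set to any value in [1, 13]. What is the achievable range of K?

Substituting into the S equation gives S = -2*V - 30.
So D = -4*V - 57.
This gives K = -6*V - 114.
Linear in V, so extremes are at the endpoints: V = 1 gives K = -120; V = 13 gives K = -192.

-192 to -120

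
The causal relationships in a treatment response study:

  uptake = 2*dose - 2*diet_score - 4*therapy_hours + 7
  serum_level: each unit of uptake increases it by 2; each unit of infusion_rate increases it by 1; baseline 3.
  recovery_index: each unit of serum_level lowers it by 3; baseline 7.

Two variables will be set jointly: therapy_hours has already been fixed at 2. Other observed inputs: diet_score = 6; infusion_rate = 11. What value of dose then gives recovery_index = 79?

With therapy_hours held at 2:
Substituting into the uptake equation gives uptake = 2*dose - 13.
So serum_level = 4*dose - 12.
recovery_index becomes -12*dose + 43.
Solve -12*dose + 43 = 79: dose = (79 - 43) / -12 = -3.

dose = -3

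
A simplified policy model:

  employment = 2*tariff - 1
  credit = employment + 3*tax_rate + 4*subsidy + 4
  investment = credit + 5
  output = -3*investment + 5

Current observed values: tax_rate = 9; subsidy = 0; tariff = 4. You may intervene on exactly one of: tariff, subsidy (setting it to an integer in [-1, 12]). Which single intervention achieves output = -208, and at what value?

Intervening on tariff: output = -6*tariff - 100. Reaching -208 requires tariff = 18, outside [-1, 12].
Intervening on subsidy: with other inputs at their observed values, output = -12*subsidy - 124. Solving for -208 gives subsidy = 7, within [-1, 12].

set subsidy = 7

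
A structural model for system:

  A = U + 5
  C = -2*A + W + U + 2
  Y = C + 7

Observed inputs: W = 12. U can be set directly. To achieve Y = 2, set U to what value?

U = 9

Substituting into the C equation gives C = -U + 4.
This gives Y = -U + 11.
Solve -U + 11 = 2: U = (2 - 11) / -1 = 9.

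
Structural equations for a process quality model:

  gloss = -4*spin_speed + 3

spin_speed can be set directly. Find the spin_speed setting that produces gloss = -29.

spin_speed = 8

Solve -4*spin_speed + 3 = -29: spin_speed = (-29 - 3) / -4 = 8.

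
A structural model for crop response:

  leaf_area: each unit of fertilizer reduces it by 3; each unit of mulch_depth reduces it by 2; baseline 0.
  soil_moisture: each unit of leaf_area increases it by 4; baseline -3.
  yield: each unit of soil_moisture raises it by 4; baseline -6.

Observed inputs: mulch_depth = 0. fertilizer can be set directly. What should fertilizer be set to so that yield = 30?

Substituting into the leaf_area equation gives leaf_area = -3*fertilizer.
Substituting into the soil_moisture equation gives soil_moisture = -12*fertilizer - 3.
So yield = -48*fertilizer - 18.
Solve -48*fertilizer - 18 = 30: fertilizer = (30 + 18) / -48 = -1.

fertilizer = -1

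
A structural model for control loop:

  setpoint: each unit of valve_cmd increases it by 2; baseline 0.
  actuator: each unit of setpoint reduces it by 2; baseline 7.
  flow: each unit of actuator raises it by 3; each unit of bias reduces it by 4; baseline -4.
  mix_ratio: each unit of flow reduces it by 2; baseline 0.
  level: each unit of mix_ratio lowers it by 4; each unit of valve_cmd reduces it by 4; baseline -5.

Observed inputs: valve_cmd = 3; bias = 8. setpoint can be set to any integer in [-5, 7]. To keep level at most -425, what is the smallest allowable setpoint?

setpoint = 6

Intervening on setpoint fixes its value directly, overriding its dependence on valve_cmd.
Substituting into the flow equation gives flow = -6*setpoint - 15.
This gives mix_ratio = 12*setpoint + 30.
This gives level = -48*setpoint - 137.
Require -48*setpoint - 137 ≤ -425, so setpoint ≥ 6.
The smallest integer in [-5, 7] satisfying this is 6.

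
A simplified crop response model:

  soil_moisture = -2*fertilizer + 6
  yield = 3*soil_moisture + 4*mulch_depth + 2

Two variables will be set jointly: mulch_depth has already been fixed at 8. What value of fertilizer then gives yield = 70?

fertilizer = -3

With mulch_depth held at 8:
Substituting into the yield equation gives yield = -6*fertilizer + 52.
Solve -6*fertilizer + 52 = 70: fertilizer = (70 - 52) / -6 = -3.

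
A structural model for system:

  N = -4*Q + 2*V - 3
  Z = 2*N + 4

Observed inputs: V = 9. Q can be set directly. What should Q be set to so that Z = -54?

Q = 11

Substituting into the N equation gives N = -4*Q + 15.
Z becomes -8*Q + 34.
Solve -8*Q + 34 = -54: Q = (-54 - 34) / -8 = 11.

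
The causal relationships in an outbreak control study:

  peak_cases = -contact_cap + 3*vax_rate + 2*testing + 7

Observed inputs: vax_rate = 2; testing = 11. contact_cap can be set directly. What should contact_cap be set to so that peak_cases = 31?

Substituting into the peak_cases equation gives peak_cases = -contact_cap + 35.
Solve -contact_cap + 35 = 31: contact_cap = (31 - 35) / -1 = 4.

contact_cap = 4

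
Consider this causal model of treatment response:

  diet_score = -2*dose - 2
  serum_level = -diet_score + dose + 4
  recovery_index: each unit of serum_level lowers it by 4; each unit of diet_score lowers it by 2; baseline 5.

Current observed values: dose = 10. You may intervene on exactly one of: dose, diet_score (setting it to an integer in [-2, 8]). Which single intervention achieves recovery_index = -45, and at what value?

Intervening on dose: recovery_index = -8*dose - 15. Reaching -45 requires dose = 15/4, not an integer.
Intervening on diet_score: with other inputs at their observed values, recovery_index = 2*diet_score - 51. Solving for -45 gives diet_score = 3, within [-2, 8].

set diet_score = 3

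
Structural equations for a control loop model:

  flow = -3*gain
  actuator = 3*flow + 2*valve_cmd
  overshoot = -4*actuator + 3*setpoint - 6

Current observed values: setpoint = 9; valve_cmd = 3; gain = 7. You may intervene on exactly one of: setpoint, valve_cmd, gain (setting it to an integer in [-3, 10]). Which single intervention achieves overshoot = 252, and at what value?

Intervening on setpoint: with other inputs at their observed values, overshoot = 3*setpoint + 222. Solving for 252 gives setpoint = 10, within [-3, 10].
Intervening on valve_cmd: overshoot = -8*valve_cmd + 273. Reaching 252 requires valve_cmd = 21/8, not an integer.
Intervening on gain: overshoot = 36*gain - 3. Reaching 252 requires gain = 85/12, not an integer.

set setpoint = 10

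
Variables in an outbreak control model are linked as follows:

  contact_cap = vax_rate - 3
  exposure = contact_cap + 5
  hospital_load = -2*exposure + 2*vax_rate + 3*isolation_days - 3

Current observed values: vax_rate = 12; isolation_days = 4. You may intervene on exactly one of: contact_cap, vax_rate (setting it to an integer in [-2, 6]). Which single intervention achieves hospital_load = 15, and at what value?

Intervening on contact_cap: with other inputs at their observed values, hospital_load = -2*contact_cap + 23. Solving for 15 gives contact_cap = 4, within [-2, 6].
Intervening on vax_rate: the paths from vax_rate to hospital_load cancel (net effect zero), leaving hospital_load = 5; 15 is unreachable this way.

set contact_cap = 4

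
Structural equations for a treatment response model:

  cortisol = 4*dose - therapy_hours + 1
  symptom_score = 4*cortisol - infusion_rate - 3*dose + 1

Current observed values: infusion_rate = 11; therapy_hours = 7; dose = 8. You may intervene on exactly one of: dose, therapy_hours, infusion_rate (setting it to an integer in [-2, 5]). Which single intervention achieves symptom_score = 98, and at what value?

Intervening on dose: symptom_score = 13*dose - 34. Reaching 98 requires dose = 132/13, not an integer.
Intervening on therapy_hours: with other inputs at their observed values, symptom_score = -4*therapy_hours + 98. Solving for 98 gives therapy_hours = 0, within [-2, 5].
Intervening on infusion_rate: symptom_score = -infusion_rate + 81. Reaching 98 requires infusion_rate = -17, outside [-2, 5].

set therapy_hours = 0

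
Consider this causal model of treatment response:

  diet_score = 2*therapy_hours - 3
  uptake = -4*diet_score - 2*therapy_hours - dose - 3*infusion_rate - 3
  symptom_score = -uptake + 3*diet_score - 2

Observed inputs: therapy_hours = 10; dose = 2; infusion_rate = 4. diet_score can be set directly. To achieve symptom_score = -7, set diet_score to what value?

Intervening on diet_score fixes its value directly, overriding its dependence on therapy_hours.
Substituting into the uptake equation gives uptake = -4*diet_score - 37.
So symptom_score = 7*diet_score + 35.
Solve 7*diet_score + 35 = -7: diet_score = (-7 - 35) / 7 = -6.

diet_score = -6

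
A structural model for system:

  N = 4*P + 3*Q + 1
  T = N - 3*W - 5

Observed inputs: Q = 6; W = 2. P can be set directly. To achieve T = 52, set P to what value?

P = 11

Substituting into the N equation gives N = 4*P + 19.
Substituting into the T equation gives T = 4*P + 8.
Solve 4*P + 8 = 52: P = (52 - 8) / 4 = 11.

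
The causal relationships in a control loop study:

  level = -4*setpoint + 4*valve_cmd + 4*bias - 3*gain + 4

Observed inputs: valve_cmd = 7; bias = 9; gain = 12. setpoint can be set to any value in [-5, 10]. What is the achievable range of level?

-8 to 52

Substituting into the level equation gives level = -4*setpoint + 32.
Linear in setpoint, so extremes are at the endpoints: setpoint = -5 gives level = 52; setpoint = 10 gives level = -8.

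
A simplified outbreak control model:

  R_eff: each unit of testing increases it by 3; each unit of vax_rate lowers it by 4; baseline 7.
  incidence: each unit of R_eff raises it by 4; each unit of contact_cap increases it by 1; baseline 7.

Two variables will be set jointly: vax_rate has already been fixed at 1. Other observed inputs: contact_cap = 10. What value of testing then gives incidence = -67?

testing = -8

With vax_rate held at 1:
Substituting into the R_eff equation gives R_eff = 3*testing + 3.
So incidence = 12*testing + 29.
Solve 12*testing + 29 = -67: testing = (-67 - 29) / 12 = -8.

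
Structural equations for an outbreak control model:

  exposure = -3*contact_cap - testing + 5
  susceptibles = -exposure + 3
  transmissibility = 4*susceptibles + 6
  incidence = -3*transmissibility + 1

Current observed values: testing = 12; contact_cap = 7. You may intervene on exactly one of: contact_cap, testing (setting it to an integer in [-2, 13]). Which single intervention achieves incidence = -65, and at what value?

Intervening on contact_cap: with other inputs at their observed values, incidence = -36*contact_cap - 137. Solving for -65 gives contact_cap = -2, within [-2, 13].
Intervening on testing: incidence = -12*testing - 245. Reaching -65 requires testing = -15, outside [-2, 13].

set contact_cap = -2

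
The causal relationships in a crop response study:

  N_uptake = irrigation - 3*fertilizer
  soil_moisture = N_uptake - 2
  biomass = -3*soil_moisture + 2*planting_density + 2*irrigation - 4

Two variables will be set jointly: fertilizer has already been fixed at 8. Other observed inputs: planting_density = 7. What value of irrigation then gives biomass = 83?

irrigation = 5

With fertilizer held at 8:
Substituting into the N_uptake equation gives N_uptake = irrigation - 24.
soil_moisture becomes irrigation - 26.
This gives biomass = -irrigation + 88.
Solve -irrigation + 88 = 83: irrigation = (83 - 88) / -1 = 5.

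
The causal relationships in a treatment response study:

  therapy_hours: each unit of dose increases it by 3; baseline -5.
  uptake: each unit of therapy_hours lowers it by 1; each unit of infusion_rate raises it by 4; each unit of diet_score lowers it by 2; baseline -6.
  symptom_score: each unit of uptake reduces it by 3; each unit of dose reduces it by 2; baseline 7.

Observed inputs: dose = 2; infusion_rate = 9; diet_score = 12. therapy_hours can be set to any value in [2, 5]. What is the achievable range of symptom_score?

Intervening on therapy_hours fixes its value directly, overriding its dependence on dose.
Substituting into the uptake equation gives uptake = -therapy_hours + 6.
So symptom_score = 3*therapy_hours - 15.
Linear in therapy_hours, so extremes are at the endpoints: therapy_hours = 2 gives symptom_score = -9; therapy_hours = 5 gives symptom_score = 0.

-9 to 0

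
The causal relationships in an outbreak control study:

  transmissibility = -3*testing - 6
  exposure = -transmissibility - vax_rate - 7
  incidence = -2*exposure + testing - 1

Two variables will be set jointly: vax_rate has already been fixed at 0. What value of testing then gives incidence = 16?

With vax_rate held at 0:
Substituting into the exposure equation gives exposure = 3*testing - 1.
Substituting into the incidence equation gives incidence = -5*testing + 1.
Solve -5*testing + 1 = 16: testing = (16 - 1) / -5 = -3.

testing = -3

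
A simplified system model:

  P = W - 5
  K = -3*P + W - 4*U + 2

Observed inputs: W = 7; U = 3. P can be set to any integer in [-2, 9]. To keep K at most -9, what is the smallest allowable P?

Intervening on P fixes its value directly, overriding its dependence on W.
Substituting into the K equation gives K = -3*P - 3.
Require -3*P - 3 ≤ -9, so P ≥ 2.
The smallest integer in [-2, 9] satisfying this is 2.

P = 2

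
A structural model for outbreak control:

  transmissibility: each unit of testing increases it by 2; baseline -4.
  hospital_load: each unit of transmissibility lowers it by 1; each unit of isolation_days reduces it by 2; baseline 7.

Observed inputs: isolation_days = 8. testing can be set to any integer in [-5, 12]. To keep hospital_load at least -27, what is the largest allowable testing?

testing = 11

Substituting into the hospital_load equation gives hospital_load = -2*testing - 5.
Require -2*testing - 5 ≥ -27, so testing ≤ 11.
The largest integer in [-5, 12] satisfying this is 11.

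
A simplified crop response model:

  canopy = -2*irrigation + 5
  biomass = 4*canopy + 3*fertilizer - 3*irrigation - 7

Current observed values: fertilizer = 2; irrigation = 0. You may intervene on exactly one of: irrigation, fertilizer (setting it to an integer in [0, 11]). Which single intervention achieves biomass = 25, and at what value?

Intervening on irrigation: biomass = -11*irrigation + 19. Reaching 25 requires irrigation = -6/11, not an integer.
Intervening on fertilizer: with other inputs at their observed values, biomass = 3*fertilizer + 13. Solving for 25 gives fertilizer = 4, within [0, 11].

set fertilizer = 4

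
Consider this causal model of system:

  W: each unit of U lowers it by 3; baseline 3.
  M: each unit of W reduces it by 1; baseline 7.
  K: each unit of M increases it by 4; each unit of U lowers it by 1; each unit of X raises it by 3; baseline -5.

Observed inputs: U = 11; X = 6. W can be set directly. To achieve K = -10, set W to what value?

Intervening on W fixes its value directly, overriding its dependence on U.
Substituting into the K equation gives K = -4*W + 30.
Solve -4*W + 30 = -10: W = (-10 - 30) / -4 = 10.

W = 10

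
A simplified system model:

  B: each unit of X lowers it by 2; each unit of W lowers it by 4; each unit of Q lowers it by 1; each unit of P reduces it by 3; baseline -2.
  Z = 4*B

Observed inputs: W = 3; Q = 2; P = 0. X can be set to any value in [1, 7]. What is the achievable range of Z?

Substituting into the B equation gives B = -2*X - 16.
Substituting into the Z equation gives Z = -8*X - 64.
Linear in X, so extremes are at the endpoints: X = 1 gives Z = -72; X = 7 gives Z = -120.

-120 to -72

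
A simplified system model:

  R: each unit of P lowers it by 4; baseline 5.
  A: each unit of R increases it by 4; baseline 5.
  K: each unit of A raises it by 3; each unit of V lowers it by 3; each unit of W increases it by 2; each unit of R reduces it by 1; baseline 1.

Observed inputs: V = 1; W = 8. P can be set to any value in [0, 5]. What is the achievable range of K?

Substituting into the A equation gives A = -16*P + 25.
This gives K = -44*P + 84.
Linear in P, so extremes are at the endpoints: P = 0 gives K = 84; P = 5 gives K = -136.

-136 to 84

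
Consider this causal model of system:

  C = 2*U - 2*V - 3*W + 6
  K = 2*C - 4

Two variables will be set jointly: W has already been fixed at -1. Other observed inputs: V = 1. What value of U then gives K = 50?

With W held at -1:
Substituting into the C equation gives C = 2*U + 7.
K becomes 4*U + 10.
Solve 4*U + 10 = 50: U = (50 - 10) / 4 = 10.

U = 10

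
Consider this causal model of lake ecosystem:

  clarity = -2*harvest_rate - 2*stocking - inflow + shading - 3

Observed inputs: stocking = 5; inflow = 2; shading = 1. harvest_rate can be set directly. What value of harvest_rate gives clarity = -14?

Substituting into the clarity equation gives clarity = -2*harvest_rate - 14.
Solve -2*harvest_rate - 14 = -14: harvest_rate = (-14 + 14) / -2 = 0.

harvest_rate = 0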